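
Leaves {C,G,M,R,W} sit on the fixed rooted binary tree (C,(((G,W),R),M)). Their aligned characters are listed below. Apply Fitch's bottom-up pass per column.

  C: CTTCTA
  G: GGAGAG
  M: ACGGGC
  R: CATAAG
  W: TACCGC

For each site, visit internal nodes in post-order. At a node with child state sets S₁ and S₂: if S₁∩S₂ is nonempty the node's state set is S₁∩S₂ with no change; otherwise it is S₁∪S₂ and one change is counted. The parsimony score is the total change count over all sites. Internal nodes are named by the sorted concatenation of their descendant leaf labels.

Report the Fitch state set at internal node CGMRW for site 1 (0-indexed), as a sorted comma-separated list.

GW@0: {G} ∪ {T} = {G,T} (union, +1)
GRW@0: {G,T} ∪ {C} = {C,G,T} (union, +1)
GMRW@0: {C,G,T} ∪ {A} = {A,C,G,T} (union, +1)
CGMRW@0: {C} ∩ {A,C,G,T} = {C} (intersection, +0)
GW@1: {G} ∪ {A} = {A,G} (union, +1)
GRW@1: {A,G} ∩ {A} = {A} (intersection, +0)
GMRW@1: {A} ∪ {C} = {A,C} (union, +1)
CGMRW@1: {T} ∪ {A,C} = {A,C,T} (union, +1)
GW@2: {A} ∪ {C} = {A,C} (union, +1)
GRW@2: {A,C} ∪ {T} = {A,C,T} (union, +1)
GMRW@2: {A,C,T} ∪ {G} = {A,C,G,T} (union, +1)
CGMRW@2: {T} ∩ {A,C,G,T} = {T} (intersection, +0)
GW@3: {G} ∪ {C} = {C,G} (union, +1)
GRW@3: {C,G} ∪ {A} = {A,C,G} (union, +1)
GMRW@3: {A,C,G} ∩ {G} = {G} (intersection, +0)
CGMRW@3: {C} ∪ {G} = {C,G} (union, +1)
GW@4: {A} ∪ {G} = {A,G} (union, +1)
GRW@4: {A,G} ∩ {A} = {A} (intersection, +0)
GMRW@4: {A} ∪ {G} = {A,G} (union, +1)
CGMRW@4: {T} ∪ {A,G} = {A,G,T} (union, +1)
GW@5: {G} ∪ {C} = {C,G} (union, +1)
GRW@5: {C,G} ∩ {G} = {G} (intersection, +0)
GMRW@5: {G} ∪ {C} = {C,G} (union, +1)
CGMRW@5: {A} ∪ {C,G} = {A,C,G} (union, +1)
per-site changes: [3, 3, 3, 3, 3, 3]; total = 18

A,C,T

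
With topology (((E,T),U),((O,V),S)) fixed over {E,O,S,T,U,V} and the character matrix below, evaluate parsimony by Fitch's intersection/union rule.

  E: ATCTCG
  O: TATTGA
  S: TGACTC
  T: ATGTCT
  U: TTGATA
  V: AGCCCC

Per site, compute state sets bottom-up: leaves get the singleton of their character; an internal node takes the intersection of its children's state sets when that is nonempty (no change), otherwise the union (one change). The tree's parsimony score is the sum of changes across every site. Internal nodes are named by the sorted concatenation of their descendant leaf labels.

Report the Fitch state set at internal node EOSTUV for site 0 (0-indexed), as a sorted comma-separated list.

site 0, node ET: E={A} ∩ T={A} → {A} (+0)
site 0, node ETU: ET={A} ∪ U={T} → {A,T} (+1)
site 0, node OV: O={T} ∪ V={A} → {A,T} (+1)
site 0, node OSV: OV={A,T} ∩ S={T} → {T} (+0)
site 0, node EOSTUV: ETU={A,T} ∩ OSV={T} → {T} (+0)
site 1, node ET: E={T} ∩ T={T} → {T} (+0)
site 1, node ETU: ET={T} ∩ U={T} → {T} (+0)
site 1, node OV: O={A} ∪ V={G} → {A,G} (+1)
site 1, node OSV: OV={A,G} ∩ S={G} → {G} (+0)
site 1, node EOSTUV: ETU={T} ∪ OSV={G} → {G,T} (+1)
site 2, node ET: E={C} ∪ T={G} → {C,G} (+1)
site 2, node ETU: ET={C,G} ∩ U={G} → {G} (+0)
site 2, node OV: O={T} ∪ V={C} → {C,T} (+1)
site 2, node OSV: OV={C,T} ∪ S={A} → {A,C,T} (+1)
site 2, node EOSTUV: ETU={G} ∪ OSV={A,C,T} → {A,C,G,T} (+1)
site 3, node ET: E={T} ∩ T={T} → {T} (+0)
site 3, node ETU: ET={T} ∪ U={A} → {A,T} (+1)
site 3, node OV: O={T} ∪ V={C} → {C,T} (+1)
site 3, node OSV: OV={C,T} ∩ S={C} → {C} (+0)
site 3, node EOSTUV: ETU={A,T} ∪ OSV={C} → {A,C,T} (+1)
site 4, node ET: E={C} ∩ T={C} → {C} (+0)
site 4, node ETU: ET={C} ∪ U={T} → {C,T} (+1)
site 4, node OV: O={G} ∪ V={C} → {C,G} (+1)
site 4, node OSV: OV={C,G} ∪ S={T} → {C,G,T} (+1)
site 4, node EOSTUV: ETU={C,T} ∩ OSV={C,G,T} → {C,T} (+0)
site 5, node ET: E={G} ∪ T={T} → {G,T} (+1)
site 5, node ETU: ET={G,T} ∪ U={A} → {A,G,T} (+1)
site 5, node OV: O={A} ∪ V={C} → {A,C} (+1)
site 5, node OSV: OV={A,C} ∩ S={C} → {C} (+0)
site 5, node EOSTUV: ETU={A,G,T} ∪ OSV={C} → {A,C,G,T} (+1)
per-site changes: [2, 2, 4, 3, 3, 4]; total = 18

T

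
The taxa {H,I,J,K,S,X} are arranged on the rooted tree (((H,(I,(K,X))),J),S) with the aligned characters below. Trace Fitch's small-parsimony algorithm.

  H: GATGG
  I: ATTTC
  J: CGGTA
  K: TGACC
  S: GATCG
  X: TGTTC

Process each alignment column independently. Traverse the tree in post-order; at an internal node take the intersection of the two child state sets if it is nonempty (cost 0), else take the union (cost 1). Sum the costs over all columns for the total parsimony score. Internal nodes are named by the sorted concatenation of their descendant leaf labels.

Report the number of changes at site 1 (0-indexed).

[col 0] KX: children K:{T}, X:{T} ∩→ {T}; cost 0
[col 0] IKX: children I:{A}, KX:{T} ∪→ {A,T}; cost 1
[col 0] HIKX: children H:{G}, IKX:{A,T} ∪→ {A,G,T}; cost 1
[col 0] HIJKX: children HIKX:{A,G,T}, J:{C} ∪→ {A,C,G,T}; cost 1
[col 0] HIJKSX: children HIJKX:{A,C,G,T}, S:{G} ∩→ {G}; cost 0
[col 1] KX: children K:{G}, X:{G} ∩→ {G}; cost 0
[col 1] IKX: children I:{T}, KX:{G} ∪→ {G,T}; cost 1
[col 1] HIKX: children H:{A}, IKX:{G,T} ∪→ {A,G,T}; cost 1
[col 1] HIJKX: children HIKX:{A,G,T}, J:{G} ∩→ {G}; cost 0
[col 1] HIJKSX: children HIJKX:{G}, S:{A} ∪→ {A,G}; cost 1
[col 2] KX: children K:{A}, X:{T} ∪→ {A,T}; cost 1
[col 2] IKX: children I:{T}, KX:{A,T} ∩→ {T}; cost 0
[col 2] HIKX: children H:{T}, IKX:{T} ∩→ {T}; cost 0
[col 2] HIJKX: children HIKX:{T}, J:{G} ∪→ {G,T}; cost 1
[col 2] HIJKSX: children HIJKX:{G,T}, S:{T} ∩→ {T}; cost 0
[col 3] KX: children K:{C}, X:{T} ∪→ {C,T}; cost 1
[col 3] IKX: children I:{T}, KX:{C,T} ∩→ {T}; cost 0
[col 3] HIKX: children H:{G}, IKX:{T} ∪→ {G,T}; cost 1
[col 3] HIJKX: children HIKX:{G,T}, J:{T} ∩→ {T}; cost 0
[col 3] HIJKSX: children HIJKX:{T}, S:{C} ∪→ {C,T}; cost 1
[col 4] KX: children K:{C}, X:{C} ∩→ {C}; cost 0
[col 4] IKX: children I:{C}, KX:{C} ∩→ {C}; cost 0
[col 4] HIKX: children H:{G}, IKX:{C} ∪→ {C,G}; cost 1
[col 4] HIJKX: children HIKX:{C,G}, J:{A} ∪→ {A,C,G}; cost 1
[col 4] HIJKSX: children HIJKX:{A,C,G}, S:{G} ∩→ {G}; cost 0
per-site changes: [3, 3, 2, 3, 2]; total = 13

3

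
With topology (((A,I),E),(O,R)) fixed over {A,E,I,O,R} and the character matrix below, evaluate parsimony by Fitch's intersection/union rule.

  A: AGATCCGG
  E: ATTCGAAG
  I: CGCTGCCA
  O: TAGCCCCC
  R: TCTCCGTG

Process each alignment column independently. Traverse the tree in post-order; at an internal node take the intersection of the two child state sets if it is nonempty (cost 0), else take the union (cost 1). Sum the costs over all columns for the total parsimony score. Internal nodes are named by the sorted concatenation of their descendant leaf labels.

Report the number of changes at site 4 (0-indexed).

AI@0: {A} ∪ {C} = {A,C} (union, +1)
AEI@0: {A,C} ∩ {A} = {A} (intersection, +0)
OR@0: {T} ∩ {T} = {T} (intersection, +0)
AEIOR@0: {A} ∪ {T} = {A,T} (union, +1)
AI@1: {G} ∩ {G} = {G} (intersection, +0)
AEI@1: {G} ∪ {T} = {G,T} (union, +1)
OR@1: {A} ∪ {C} = {A,C} (union, +1)
AEIOR@1: {G,T} ∪ {A,C} = {A,C,G,T} (union, +1)
AI@2: {A} ∪ {C} = {A,C} (union, +1)
AEI@2: {A,C} ∪ {T} = {A,C,T} (union, +1)
OR@2: {G} ∪ {T} = {G,T} (union, +1)
AEIOR@2: {A,C,T} ∩ {G,T} = {T} (intersection, +0)
AI@3: {T} ∩ {T} = {T} (intersection, +0)
AEI@3: {T} ∪ {C} = {C,T} (union, +1)
OR@3: {C} ∩ {C} = {C} (intersection, +0)
AEIOR@3: {C,T} ∩ {C} = {C} (intersection, +0)
AI@4: {C} ∪ {G} = {C,G} (union, +1)
AEI@4: {C,G} ∩ {G} = {G} (intersection, +0)
OR@4: {C} ∩ {C} = {C} (intersection, +0)
AEIOR@4: {G} ∪ {C} = {C,G} (union, +1)
AI@5: {C} ∩ {C} = {C} (intersection, +0)
AEI@5: {C} ∪ {A} = {A,C} (union, +1)
OR@5: {C} ∪ {G} = {C,G} (union, +1)
AEIOR@5: {A,C} ∩ {C,G} = {C} (intersection, +0)
AI@6: {G} ∪ {C} = {C,G} (union, +1)
AEI@6: {C,G} ∪ {A} = {A,C,G} (union, +1)
OR@6: {C} ∪ {T} = {C,T} (union, +1)
AEIOR@6: {A,C,G} ∩ {C,T} = {C} (intersection, +0)
AI@7: {G} ∪ {A} = {A,G} (union, +1)
AEI@7: {A,G} ∩ {G} = {G} (intersection, +0)
OR@7: {C} ∪ {G} = {C,G} (union, +1)
AEIOR@7: {G} ∩ {C,G} = {G} (intersection, +0)
per-site changes: [2, 3, 3, 1, 2, 2, 3, 2]; total = 18

2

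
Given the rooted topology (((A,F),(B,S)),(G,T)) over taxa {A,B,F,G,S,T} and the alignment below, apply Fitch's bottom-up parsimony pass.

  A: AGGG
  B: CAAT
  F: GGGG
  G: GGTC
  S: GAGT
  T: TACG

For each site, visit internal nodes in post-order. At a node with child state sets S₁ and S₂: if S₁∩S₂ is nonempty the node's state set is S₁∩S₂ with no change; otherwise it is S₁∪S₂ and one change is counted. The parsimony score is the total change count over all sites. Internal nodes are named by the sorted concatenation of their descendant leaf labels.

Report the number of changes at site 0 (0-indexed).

3

[col 0] AF: children A:{A}, F:{G} ∪→ {A,G}; cost 1
[col 0] BS: children B:{C}, S:{G} ∪→ {C,G}; cost 1
[col 0] ABFS: children AF:{A,G}, BS:{C,G} ∩→ {G}; cost 0
[col 0] GT: children G:{G}, T:{T} ∪→ {G,T}; cost 1
[col 0] ABFGST: children ABFS:{G}, GT:{G,T} ∩→ {G}; cost 0
[col 1] AF: children A:{G}, F:{G} ∩→ {G}; cost 0
[col 1] BS: children B:{A}, S:{A} ∩→ {A}; cost 0
[col 1] ABFS: children AF:{G}, BS:{A} ∪→ {A,G}; cost 1
[col 1] GT: children G:{G}, T:{A} ∪→ {A,G}; cost 1
[col 1] ABFGST: children ABFS:{A,G}, GT:{A,G} ∩→ {A,G}; cost 0
[col 2] AF: children A:{G}, F:{G} ∩→ {G}; cost 0
[col 2] BS: children B:{A}, S:{G} ∪→ {A,G}; cost 1
[col 2] ABFS: children AF:{G}, BS:{A,G} ∩→ {G}; cost 0
[col 2] GT: children G:{T}, T:{C} ∪→ {C,T}; cost 1
[col 2] ABFGST: children ABFS:{G}, GT:{C,T} ∪→ {C,G,T}; cost 1
[col 3] AF: children A:{G}, F:{G} ∩→ {G}; cost 0
[col 3] BS: children B:{T}, S:{T} ∩→ {T}; cost 0
[col 3] ABFS: children AF:{G}, BS:{T} ∪→ {G,T}; cost 1
[col 3] GT: children G:{C}, T:{G} ∪→ {C,G}; cost 1
[col 3] ABFGST: children ABFS:{G,T}, GT:{C,G} ∩→ {G}; cost 0
per-site changes: [3, 2, 3, 2]; total = 10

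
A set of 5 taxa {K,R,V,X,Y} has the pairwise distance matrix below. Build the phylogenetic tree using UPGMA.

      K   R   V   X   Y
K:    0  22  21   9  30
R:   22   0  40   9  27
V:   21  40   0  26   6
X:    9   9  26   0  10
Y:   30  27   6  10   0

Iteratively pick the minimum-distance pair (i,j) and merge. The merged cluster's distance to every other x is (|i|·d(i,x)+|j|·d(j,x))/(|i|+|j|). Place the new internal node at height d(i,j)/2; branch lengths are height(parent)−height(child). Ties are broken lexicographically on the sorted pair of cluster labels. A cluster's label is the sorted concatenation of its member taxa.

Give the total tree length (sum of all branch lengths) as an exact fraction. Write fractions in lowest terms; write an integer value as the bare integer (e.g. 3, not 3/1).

491/12

1. join V+Y (d=6) ⇒ VY; edges |V|=3, |Y|=3
  updated: d(K,VY)=51/2, d(R,VY)=67/2, d(VY,X)=18
2. join K+X (d=9) ⇒ KX; edges |K|=9/2, |X|=9/2
  updated: d(KX,R)=31/2, d(KX,VY)=87/4
3. join KX+R (d=31/2) ⇒ KRX; edges |KX|=13/4, |R|=31/4
  updated: d(KRX,VY)=77/3
4. join KRX+VY (d=77/3) ⇒ KRVXY; edges |KRX|=61/12, |VY|=59/6
final tree: (((K:9/2,X:9/2):13/4,R:31/4):61/12,(V:3,Y:3):59/6)
total length: 491/12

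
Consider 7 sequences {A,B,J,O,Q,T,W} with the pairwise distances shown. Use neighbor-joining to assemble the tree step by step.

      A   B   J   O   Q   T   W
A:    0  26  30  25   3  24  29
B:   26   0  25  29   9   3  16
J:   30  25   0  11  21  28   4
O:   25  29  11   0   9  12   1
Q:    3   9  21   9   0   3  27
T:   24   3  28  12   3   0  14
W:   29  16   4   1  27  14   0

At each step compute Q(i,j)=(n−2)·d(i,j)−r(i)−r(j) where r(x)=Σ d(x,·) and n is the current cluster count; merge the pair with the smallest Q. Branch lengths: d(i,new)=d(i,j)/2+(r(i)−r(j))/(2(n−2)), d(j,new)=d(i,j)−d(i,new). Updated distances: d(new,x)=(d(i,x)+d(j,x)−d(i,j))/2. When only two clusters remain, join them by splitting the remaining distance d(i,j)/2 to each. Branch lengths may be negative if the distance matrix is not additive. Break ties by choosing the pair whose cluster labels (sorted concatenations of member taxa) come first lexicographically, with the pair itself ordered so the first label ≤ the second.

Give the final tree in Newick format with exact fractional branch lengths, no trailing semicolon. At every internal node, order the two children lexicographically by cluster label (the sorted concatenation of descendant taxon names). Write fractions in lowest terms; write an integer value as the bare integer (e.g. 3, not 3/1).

iteration 1: select A,Q (d=3, Q=-194); attach at lengths (8, -5); label the merged cluster AQ
  updated: d(AQ,B)=16, d(AQ,J)=24, d(AQ,O)=31/2, d(AQ,T)=12, d(AQ,W)=53/2
iteration 2: select B,T (d=3, Q=-146); attach at lengths (4, -1); label the merged cluster BT
  updated: d(AQ,BT)=25/2, d(BT,J)=25, d(BT,O)=19, d(BT,W)=27/2
iteration 3: select AQ,BT (d=25/2, Q=-111); attach at lengths (23/3, 29/6); label the merged cluster ABQT
  updated: d(ABQT,J)=73/4, d(ABQT,O)=11, d(ABQT,W)=55/4
iteration 4: select ABQT,O (d=11, Q=-44); attach at lengths (21/2, 1/2); label the merged cluster ABOQT
  updated: d(ABOQT,J)=73/8, d(ABOQT,W)=15/8
iteration 5: select ABOQT,J (d=73/8, Q=-15); attach at lengths (7/2, 45/8); label the merged cluster ABJOQT
  updated: d(ABJOQT,W)=-13/8
iteration 6: select ABJOQT,W (d=-13/8); attach at lengths (-13/16, -13/16); label the merged cluster ABJOQTW
final tree: (((((A:8,Q:-5):23/3,(B:4,T:-1):29/6):21/2,O:1/2):7/2,J:45/8):-13/16,W:-13/16)
total length: 37

(((((A:8,Q:-5):23/3,(B:4,T:-1):29/6):21/2,O:1/2):7/2,J:45/8):-13/16,W:-13/16)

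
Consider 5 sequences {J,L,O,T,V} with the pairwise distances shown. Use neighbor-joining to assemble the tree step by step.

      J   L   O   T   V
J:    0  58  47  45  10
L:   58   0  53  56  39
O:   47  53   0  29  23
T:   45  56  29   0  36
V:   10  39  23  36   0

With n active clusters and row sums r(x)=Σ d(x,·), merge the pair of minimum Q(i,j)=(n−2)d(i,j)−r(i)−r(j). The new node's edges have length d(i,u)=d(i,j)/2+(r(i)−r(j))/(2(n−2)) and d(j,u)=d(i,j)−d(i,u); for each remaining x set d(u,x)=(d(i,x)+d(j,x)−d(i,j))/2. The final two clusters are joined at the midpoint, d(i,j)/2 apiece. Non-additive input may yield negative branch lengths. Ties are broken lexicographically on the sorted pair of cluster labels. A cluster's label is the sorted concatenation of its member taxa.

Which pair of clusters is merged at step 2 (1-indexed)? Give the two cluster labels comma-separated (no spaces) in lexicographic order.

step 1: merge (J,V) at d=10, Q=-238; branch lengths J→41/3, V→-11/3; new cluster JV
  updated: d(JV,L)=87/2, d(JV,O)=30, d(JV,T)=71/2
step 2: merge (JV,L) at d=87/2, Q=-349/2; branch lengths JV→87/8, L→261/8; new cluster JLV
  updated: d(JLV,O)=79/4, d(JLV,T)=24
step 3: merge (JLV,O) at d=79/4, Q=-291/4; branch lengths JLV→59/8, O→99/8; new cluster JLOV
  updated: d(JLOV,T)=133/8
step 4: merge (JLOV,T) at d=133/8; branch lengths JLOV→133/16, T→133/16; new cluster JLOTV
final tree: ((((J:41/3,V:-11/3):87/8,L:261/8):59/8,O:99/8):133/16,T:133/16)
total length: 719/8

JV,L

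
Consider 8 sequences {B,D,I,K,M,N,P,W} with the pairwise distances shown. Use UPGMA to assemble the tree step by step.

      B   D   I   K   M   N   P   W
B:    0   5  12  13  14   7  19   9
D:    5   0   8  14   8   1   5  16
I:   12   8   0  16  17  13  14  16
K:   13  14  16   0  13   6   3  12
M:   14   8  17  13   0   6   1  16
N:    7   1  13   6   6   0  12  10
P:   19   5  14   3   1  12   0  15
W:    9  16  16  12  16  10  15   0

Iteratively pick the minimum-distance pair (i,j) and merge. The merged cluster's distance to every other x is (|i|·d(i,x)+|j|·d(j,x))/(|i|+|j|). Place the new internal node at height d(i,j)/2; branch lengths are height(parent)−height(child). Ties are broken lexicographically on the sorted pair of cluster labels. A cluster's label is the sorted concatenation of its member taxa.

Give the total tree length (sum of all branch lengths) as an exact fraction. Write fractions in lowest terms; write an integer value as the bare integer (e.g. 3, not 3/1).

iteration 1: select D,N (d=1); attach at lengths (1/2, 1/2); label the merged cluster DN
  updated: d(B,DN)=6, d(DN,I)=21/2, d(DN,K)=10, d(DN,M)=7, d(DN,P)=17/2, d(DN,W)=13
iteration 2: select M,P (d=1); attach at lengths (1/2, 1/2); label the merged cluster MP
  updated: d(B,MP)=33/2, d(DN,MP)=31/4, d(I,MP)=31/2, d(K,MP)=8, d(MP,W)=31/2
iteration 3: select B,DN (d=6); attach at lengths (3, 5/2); label the merged cluster BDN
  updated: d(BDN,I)=11, d(BDN,K)=11, d(BDN,MP)=32/3, d(BDN,W)=35/3
iteration 4: select K,MP (d=8); attach at lengths (4, 7/2); label the merged cluster KMP
  updated: d(BDN,KMP)=97/9, d(I,KMP)=47/3, d(KMP,W)=43/3
iteration 5: select BDN,KMP (d=97/9); attach at lengths (43/18, 25/18); label the merged cluster BDKMNP
  updated: d(BDKMNP,I)=40/3, d(BDKMNP,W)=13
iteration 6: select BDKMNP,W (d=13); attach at lengths (10/9, 13/2); label the merged cluster BDKMNPW
  updated: d(BDKMNPW,I)=96/7
iteration 7: select BDKMNPW,I (d=96/7); attach at lengths (5/14, 48/7); label the merged cluster BDIKMNPW
final tree: ((((B:3,(D:1/2,N:1/2):5/2):43/18,(K:4,(M:1/2,P:1/2):7/2):25/18):10/9,W:13/2):5/14,I:48/7)
total length: 2117/63

2117/63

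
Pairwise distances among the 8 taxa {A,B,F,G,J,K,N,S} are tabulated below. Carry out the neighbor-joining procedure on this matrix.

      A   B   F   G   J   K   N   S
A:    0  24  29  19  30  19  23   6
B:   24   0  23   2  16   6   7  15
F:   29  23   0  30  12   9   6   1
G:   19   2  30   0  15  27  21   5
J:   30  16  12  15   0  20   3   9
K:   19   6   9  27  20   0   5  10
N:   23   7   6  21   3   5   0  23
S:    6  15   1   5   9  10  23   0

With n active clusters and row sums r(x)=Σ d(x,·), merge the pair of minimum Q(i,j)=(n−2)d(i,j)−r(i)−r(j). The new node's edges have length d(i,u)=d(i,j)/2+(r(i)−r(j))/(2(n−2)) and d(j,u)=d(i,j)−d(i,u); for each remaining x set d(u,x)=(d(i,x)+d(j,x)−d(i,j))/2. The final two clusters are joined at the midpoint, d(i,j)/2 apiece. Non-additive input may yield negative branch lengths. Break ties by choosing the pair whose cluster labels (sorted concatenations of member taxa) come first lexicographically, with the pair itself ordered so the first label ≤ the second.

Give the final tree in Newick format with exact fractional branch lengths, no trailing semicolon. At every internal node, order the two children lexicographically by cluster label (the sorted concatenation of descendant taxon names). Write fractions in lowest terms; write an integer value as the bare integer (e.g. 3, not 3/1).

step 1: merge (B,G) at d=2, Q=-200; branch lengths B→-7/6, G→19/6; new cluster BG
  updated: d(A,BG)=41/2, d(BG,F)=51/2, d(BG,J)=29/2, d(BG,K)=31/2, d(BG,N)=13, d(BG,S)=9
step 2: merge (A,S) at d=6, Q=-311/2; branch lengths A→199/20, S→-79/20; new cluster AS
  updated: d(AS,BG)=47/4, d(AS,F)=12, d(AS,J)=33/2, d(AS,K)=23/2, d(AS,N)=20
step 3: merge (AS,BG) at d=47/4, Q=-105; branch lengths AS→77/16, BG→111/16; new cluster ABGS
  updated: d(ABGS,F)=103/8, d(ABGS,J)=77/8, d(ABGS,K)=61/8, d(ABGS,N)=85/8
step 4: merge (J,N) at d=3, Q=-241/4; branch lengths J→29/6, N→-11/6; new cluster JN
  updated: d(ABGS,JN)=69/8, d(F,JN)=15/2, d(JN,K)=11
step 5: merge (ABGS,K) at d=61/8, Q=-83/2; branch lengths ABGS→67/16, K→55/16; new cluster ABGKS
  updated: d(ABGKS,F)=57/8, d(ABGKS,JN)=6
step 6: merge (ABGKS,F) at d=57/8, Q=-165/8; branch lengths ABGKS→45/16, F→69/16; new cluster ABFGKS
  updated: d(ABFGKS,JN)=51/16
step 7: merge (ABFGKS,JN) at d=51/16; branch lengths ABFGKS→51/32, JN→51/32; new cluster ABFGJKNS
final tree: (((((A:199/20,S:-79/20):77/16,(B:-7/6,G:19/6):111/16):67/16,K:55/16):45/16,F:69/16):51/32,(J:29/6,N:-11/6):51/32)
total length: 651/16

(((((A:199/20,S:-79/20):77/16,(B:-7/6,G:19/6):111/16):67/16,K:55/16):45/16,F:69/16):51/32,(J:29/6,N:-11/6):51/32)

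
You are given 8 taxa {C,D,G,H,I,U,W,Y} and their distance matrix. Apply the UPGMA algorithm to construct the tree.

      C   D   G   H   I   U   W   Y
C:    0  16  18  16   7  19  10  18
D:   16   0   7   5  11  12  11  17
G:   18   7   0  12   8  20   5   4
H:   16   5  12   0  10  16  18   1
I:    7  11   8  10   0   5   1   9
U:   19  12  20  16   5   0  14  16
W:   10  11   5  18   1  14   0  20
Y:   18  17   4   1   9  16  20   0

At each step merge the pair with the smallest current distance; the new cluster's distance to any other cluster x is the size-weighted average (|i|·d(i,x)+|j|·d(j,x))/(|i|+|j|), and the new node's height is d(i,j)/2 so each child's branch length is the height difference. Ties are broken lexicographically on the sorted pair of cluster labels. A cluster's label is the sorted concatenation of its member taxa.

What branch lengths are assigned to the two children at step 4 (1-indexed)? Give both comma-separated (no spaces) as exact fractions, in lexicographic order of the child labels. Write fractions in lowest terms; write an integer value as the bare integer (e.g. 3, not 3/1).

step 1: merge (H,Y) at d=1; branch lengths H→1/2, Y→1/2; new cluster HY
  updated: d(C,HY)=17, d(D,HY)=11, d(G,HY)=8, d(HY,I)=19/2, d(HY,U)=16, d(HY,W)=19
step 2: merge (I,W) at d=1; branch lengths I→1/2, W→1/2; new cluster IW
  updated: d(C,IW)=17/2, d(D,IW)=11, d(G,IW)=13/2, d(HY,IW)=57/4, d(IW,U)=19/2
step 3: merge (G,IW) at d=13/2; branch lengths G→13/4, IW→11/4; new cluster GIW
  updated: d(C,GIW)=35/3, d(D,GIW)=29/3, d(GIW,HY)=73/6, d(GIW,U)=13
step 4: merge (D,GIW) at d=29/3; branch lengths D→29/6, GIW→19/12; new cluster DGIW
  updated: d(C,DGIW)=51/4, d(DGIW,HY)=95/8, d(DGIW,U)=51/4
step 5: merge (DGIW,HY) at d=95/8; branch lengths DGIW→53/48, HY→87/16; new cluster DGHIWY
  updated: d(C,DGHIWY)=85/6, d(DGHIWY,U)=83/6
step 6: merge (DGHIWY,U) at d=83/6; branch lengths DGHIWY→47/48, U→83/12; new cluster DGHIUWY
  updated: d(C,DGHIUWY)=104/7
step 7: merge (C,DGHIUWY) at d=104/7; branch lengths C→52/7, DGHIUWY→43/84; new cluster CDGHIUWY
final tree: (C:52/7,(((D:29/6,(G:13/4,(I:1/2,W:1/2):11/4):19/12):53/48,(H:1/2,Y:1/2):87/16):47/48,U:83/12):43/84)
total length: 4121/112

29/6,19/12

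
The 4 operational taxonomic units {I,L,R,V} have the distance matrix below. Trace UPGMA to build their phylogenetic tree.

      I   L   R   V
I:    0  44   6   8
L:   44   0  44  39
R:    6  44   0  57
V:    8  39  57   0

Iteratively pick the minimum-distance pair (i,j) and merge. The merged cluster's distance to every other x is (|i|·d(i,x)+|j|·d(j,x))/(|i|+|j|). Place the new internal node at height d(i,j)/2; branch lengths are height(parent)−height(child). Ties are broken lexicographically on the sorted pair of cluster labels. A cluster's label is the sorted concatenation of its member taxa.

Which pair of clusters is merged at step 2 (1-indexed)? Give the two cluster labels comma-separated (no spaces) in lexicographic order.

IR,V

iteration 1: select I,R (d=6); attach at lengths (3, 3); label the merged cluster IR
  updated: d(IR,L)=44, d(IR,V)=65/2
iteration 2: select IR,V (d=65/2); attach at lengths (53/4, 65/4); label the merged cluster IRV
  updated: d(IRV,L)=127/3
iteration 3: select IRV,L (d=127/3); attach at lengths (59/12, 127/6); label the merged cluster ILRV
final tree: (((I:3,R:3):53/4,V:65/4):59/12,L:127/6)
total length: 739/12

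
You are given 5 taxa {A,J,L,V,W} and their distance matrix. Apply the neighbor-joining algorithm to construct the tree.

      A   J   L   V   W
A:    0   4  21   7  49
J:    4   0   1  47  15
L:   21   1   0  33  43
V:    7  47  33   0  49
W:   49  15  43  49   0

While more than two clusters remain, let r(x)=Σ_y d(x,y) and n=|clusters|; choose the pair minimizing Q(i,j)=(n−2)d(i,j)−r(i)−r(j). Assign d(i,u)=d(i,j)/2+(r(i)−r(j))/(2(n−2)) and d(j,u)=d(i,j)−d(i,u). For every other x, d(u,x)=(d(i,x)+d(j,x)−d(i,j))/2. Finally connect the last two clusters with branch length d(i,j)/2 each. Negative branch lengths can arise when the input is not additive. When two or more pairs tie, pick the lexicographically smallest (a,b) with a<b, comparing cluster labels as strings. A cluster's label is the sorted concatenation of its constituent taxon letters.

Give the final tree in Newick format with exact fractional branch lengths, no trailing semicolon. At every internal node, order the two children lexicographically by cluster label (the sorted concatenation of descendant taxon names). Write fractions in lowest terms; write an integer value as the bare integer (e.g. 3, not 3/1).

((((A:-17/3,V:38/3):141/8,L:47/8):69/8,J:-71/8):191/16,W:191/16)

step 1: merge (A,V) at d=7, Q=-196; branch lengths A→-17/3, V→38/3; new cluster AV
  updated: d(AV,J)=22, d(AV,L)=47/2, d(AV,W)=91/2
step 2: merge (AV,L) at d=47/2, Q=-223/2; branch lengths AV→141/8, L→47/8; new cluster ALV
  updated: d(ALV,J)=-1/4, d(ALV,W)=65/2
step 3: merge (ALV,J) at d=-1/4, Q=-189/4; branch lengths ALV→69/8, J→-71/8; new cluster AJLV
  updated: d(AJLV,W)=191/8
step 4: merge (AJLV,W) at d=191/8; branch lengths AJLV→191/16, W→191/16; new cluster AJLVW
final tree: ((((A:-17/3,V:38/3):141/8,L:47/8):69/8,J:-71/8):191/16,W:191/16)
total length: 433/8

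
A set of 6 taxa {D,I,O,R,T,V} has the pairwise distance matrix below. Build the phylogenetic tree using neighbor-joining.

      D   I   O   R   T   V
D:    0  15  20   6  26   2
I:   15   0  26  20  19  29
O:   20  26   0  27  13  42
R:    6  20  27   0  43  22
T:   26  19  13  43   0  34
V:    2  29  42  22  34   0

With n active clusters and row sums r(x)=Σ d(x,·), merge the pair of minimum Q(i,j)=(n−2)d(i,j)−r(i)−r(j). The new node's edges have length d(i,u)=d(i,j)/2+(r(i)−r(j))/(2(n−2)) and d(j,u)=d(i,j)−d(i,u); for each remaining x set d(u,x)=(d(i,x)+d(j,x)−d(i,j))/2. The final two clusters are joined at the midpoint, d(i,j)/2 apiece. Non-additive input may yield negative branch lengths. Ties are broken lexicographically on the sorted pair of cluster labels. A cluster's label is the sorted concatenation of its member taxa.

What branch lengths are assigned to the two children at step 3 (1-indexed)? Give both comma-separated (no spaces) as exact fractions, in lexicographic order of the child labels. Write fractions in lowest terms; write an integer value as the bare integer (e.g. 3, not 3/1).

iteration 1: select O,T (d=13, Q=-211); attach at lengths (45/8, 59/8); label the merged cluster OT
  updated: d(D,OT)=33/2, d(I,OT)=16, d(OT,R)=57/2, d(OT,V)=63/2
iteration 2: select I,OT (d=16, Q=-249/2); attach at lengths (71/12, 121/12); label the merged cluster IOT
  updated: d(D,IOT)=31/4, d(IOT,R)=65/4, d(IOT,V)=89/4
iteration 3: select D,V (d=2, Q=-58); attach at lengths (-53/8, 69/8); label the merged cluster DV
  updated: d(DV,IOT)=14, d(DV,R)=13
iteration 4: select DV,IOT (d=14, Q=-173/4); attach at lengths (43/8, 69/8); label the merged cluster DIOTV
  updated: d(DIOTV,R)=61/8
iteration 5: select DIOTV,R (d=61/8); attach at lengths (61/16, 61/16); label the merged cluster DIORTV
final tree: (((D:-53/8,V:69/8):43/8,(I:71/12,(O:45/8,T:59/8):121/12):69/8):61/16,R:61/16)
total length: 421/8

-53/8,69/8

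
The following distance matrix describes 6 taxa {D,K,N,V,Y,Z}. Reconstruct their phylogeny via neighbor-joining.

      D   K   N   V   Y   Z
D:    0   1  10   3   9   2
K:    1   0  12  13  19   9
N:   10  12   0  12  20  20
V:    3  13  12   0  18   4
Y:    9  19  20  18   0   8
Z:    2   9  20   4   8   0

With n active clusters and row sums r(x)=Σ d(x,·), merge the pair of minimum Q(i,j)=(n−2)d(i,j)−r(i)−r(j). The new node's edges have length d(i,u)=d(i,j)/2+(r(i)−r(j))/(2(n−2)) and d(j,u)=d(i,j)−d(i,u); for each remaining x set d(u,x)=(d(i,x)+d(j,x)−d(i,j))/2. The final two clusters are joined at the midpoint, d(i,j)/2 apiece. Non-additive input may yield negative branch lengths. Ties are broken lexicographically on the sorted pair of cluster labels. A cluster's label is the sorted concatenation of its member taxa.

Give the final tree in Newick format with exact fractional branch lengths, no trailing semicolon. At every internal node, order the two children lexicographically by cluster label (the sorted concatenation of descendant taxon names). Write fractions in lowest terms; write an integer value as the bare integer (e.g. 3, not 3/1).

(((D:-5/2,(K:11/3,N:25/3):2):5/4,V:15/4):13/8,(Y:63/8,Z:1/8):13/8)

step 1: merge (Y,Z) at d=8, Q=-85; branch lengths Y→63/8, Z→1/8; new cluster YZ
  updated: d(D,YZ)=3/2, d(K,YZ)=10, d(N,YZ)=16, d(V,YZ)=7
step 2: merge (K,N) at d=12, Q=-50; branch lengths K→11/3, N→25/3; new cluster KN
  updated: d(D,KN)=-1/2, d(KN,V)=13/2, d(KN,YZ)=7
step 3: merge (D,KN) at d=-1/2, Q=-18; branch lengths D→-5/2, KN→2; new cluster DKN
  updated: d(DKN,V)=5, d(DKN,YZ)=9/2
step 4: merge (DKN,V) at d=5, Q=-33/2; branch lengths DKN→5/4, V→15/4; new cluster DKNV
  updated: d(DKNV,YZ)=13/4
step 5: merge (DKNV,YZ) at d=13/4; branch lengths DKNV→13/8, YZ→13/8; new cluster DKNVYZ
final tree: (((D:-5/2,(K:11/3,N:25/3):2):5/4,V:15/4):13/8,(Y:63/8,Z:1/8):13/8)
total length: 111/4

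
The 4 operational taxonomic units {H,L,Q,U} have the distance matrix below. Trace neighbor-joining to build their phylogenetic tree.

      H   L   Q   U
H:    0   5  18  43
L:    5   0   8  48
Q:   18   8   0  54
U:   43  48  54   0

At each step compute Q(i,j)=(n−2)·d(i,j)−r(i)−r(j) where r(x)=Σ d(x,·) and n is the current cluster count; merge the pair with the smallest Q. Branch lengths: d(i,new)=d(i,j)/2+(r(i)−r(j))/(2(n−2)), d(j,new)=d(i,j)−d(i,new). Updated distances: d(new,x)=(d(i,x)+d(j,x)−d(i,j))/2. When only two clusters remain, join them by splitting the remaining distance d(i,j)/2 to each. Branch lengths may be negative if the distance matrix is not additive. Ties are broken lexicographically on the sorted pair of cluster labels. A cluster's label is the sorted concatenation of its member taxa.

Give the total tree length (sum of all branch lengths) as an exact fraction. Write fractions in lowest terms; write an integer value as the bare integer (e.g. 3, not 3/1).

step 1: merge (H,U) at d=43, Q=-125; branch lengths H→7/4, U→165/4; new cluster HU
  updated: d(HU,L)=5, d(HU,Q)=29/2
step 2: merge (HU,L) at d=5, Q=-55/2; branch lengths HU→23/4, L→-3/4; new cluster HLU
  updated: d(HLU,Q)=35/4
step 3: merge (HLU,Q) at d=35/4; branch lengths HLU→35/8, Q→35/8; new cluster HLQU
final tree: (((H:7/4,U:165/4):23/4,L:-3/4):35/8,Q:35/8)
total length: 227/4

227/4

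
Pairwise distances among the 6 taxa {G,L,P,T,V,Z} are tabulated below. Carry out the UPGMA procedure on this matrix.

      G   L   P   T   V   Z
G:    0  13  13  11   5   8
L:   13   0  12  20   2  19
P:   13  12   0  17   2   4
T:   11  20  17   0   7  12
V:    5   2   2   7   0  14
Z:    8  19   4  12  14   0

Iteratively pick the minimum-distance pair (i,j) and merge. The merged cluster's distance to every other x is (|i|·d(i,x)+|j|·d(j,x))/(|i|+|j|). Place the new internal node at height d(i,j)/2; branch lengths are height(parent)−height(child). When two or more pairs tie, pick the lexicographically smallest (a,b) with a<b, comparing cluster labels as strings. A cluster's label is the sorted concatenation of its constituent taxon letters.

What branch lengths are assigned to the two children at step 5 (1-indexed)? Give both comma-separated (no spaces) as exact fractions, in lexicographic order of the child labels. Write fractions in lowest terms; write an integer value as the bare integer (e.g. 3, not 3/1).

31/30,67/10

step 1: merge (L,V) at d=2; branch lengths L→1, V→1; new cluster LV
  updated: d(G,LV)=9, d(LV,P)=7, d(LV,T)=27/2, d(LV,Z)=33/2
step 2: merge (P,Z) at d=4; branch lengths P→2, Z→2; new cluster PZ
  updated: d(G,PZ)=21/2, d(LV,PZ)=47/4, d(PZ,T)=29/2
step 3: merge (G,LV) at d=9; branch lengths G→9/2, LV→7/2; new cluster GLV
  updated: d(GLV,PZ)=34/3, d(GLV,T)=38/3
step 4: merge (GLV,PZ) at d=34/3; branch lengths GLV→7/6, PZ→11/3; new cluster GLPVZ
  updated: d(GLPVZ,T)=67/5
step 5: merge (GLPVZ,T) at d=67/5; branch lengths GLPVZ→31/30, T→67/10; new cluster GLPTVZ
final tree: (((G:9/2,(L:1,V:1):7/2):7/6,(P:2,Z:2):11/3):31/30,T:67/10)
total length: 797/30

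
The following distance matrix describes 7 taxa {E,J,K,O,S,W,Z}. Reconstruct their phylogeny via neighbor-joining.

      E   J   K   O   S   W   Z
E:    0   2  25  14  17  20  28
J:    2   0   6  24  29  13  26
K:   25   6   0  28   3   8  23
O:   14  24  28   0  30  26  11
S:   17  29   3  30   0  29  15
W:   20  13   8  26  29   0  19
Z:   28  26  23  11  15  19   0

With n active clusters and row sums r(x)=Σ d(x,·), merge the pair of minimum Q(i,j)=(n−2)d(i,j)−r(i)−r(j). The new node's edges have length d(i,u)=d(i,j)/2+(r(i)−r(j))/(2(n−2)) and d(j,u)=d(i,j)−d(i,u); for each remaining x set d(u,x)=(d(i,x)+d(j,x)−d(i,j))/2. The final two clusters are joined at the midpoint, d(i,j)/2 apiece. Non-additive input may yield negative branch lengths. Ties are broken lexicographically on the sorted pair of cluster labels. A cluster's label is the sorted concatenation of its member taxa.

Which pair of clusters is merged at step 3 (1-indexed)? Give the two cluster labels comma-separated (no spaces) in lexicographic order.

E,J

step 1: merge (K,S) at d=3, Q=-201; branch lengths K→-3/2, S→9/2; new cluster KS
  updated: d(E,KS)=39/2, d(J,KS)=16, d(KS,O)=55/2, d(KS,W)=17, d(KS,Z)=35/2
step 2: merge (O,Z) at d=11, Q=-160; branch lengths O→45/8, Z→43/8; new cluster OZ
  updated: d(E,OZ)=31/2, d(J,OZ)=39/2, d(KS,OZ)=17, d(OZ,W)=17
step 3: merge (E,J) at d=2, Q=-203/2; branch lengths E→25/12, J→-1/12; new cluster EJ
  updated: d(EJ,KS)=67/4, d(EJ,OZ)=33/2, d(EJ,W)=31/2
step 4: merge (EJ,W) at d=31/2, Q=-269/4; branch lengths EJ→121/16, W→127/16; new cluster EJW
  updated: d(EJW,KS)=73/8, d(EJW,OZ)=9
step 5: merge (EJW,KS) at d=73/8, Q=-281/8; branch lengths EJW→9/16, KS→137/16; new cluster EJKSW
  updated: d(EJKSW,OZ)=135/16
step 6: merge (EJKSW,OZ) at d=135/16; branch lengths EJKSW→135/32, OZ→135/32; new cluster EJKOSWZ
final tree: ((((E:25/12,J:-1/12):121/16,W:127/16):9/16,(K:-3/2,S:9/2):137/16):135/32,(O:45/8,Z:43/8):135/32)
total length: 785/16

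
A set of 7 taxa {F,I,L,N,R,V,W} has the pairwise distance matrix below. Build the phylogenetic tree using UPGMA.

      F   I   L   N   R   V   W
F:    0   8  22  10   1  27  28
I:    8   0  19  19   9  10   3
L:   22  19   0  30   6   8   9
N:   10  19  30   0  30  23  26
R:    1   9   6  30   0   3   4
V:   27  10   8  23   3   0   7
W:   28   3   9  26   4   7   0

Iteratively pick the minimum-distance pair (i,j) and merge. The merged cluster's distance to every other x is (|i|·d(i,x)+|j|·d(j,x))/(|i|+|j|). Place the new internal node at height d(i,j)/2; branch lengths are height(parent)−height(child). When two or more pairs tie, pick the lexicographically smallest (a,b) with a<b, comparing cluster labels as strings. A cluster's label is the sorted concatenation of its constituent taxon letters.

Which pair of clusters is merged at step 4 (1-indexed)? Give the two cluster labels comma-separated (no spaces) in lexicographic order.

IW,LV

step 1: merge (F,R) at d=1; branch lengths F→1/2, R→1/2; new cluster FR
  updated: d(FR,I)=17/2, d(FR,L)=14, d(FR,N)=20, d(FR,V)=15, d(FR,W)=16
step 2: merge (I,W) at d=3; branch lengths I→3/2, W→3/2; new cluster IW
  updated: d(FR,IW)=49/4, d(IW,L)=14, d(IW,N)=45/2, d(IW,V)=17/2
step 3: merge (L,V) at d=8; branch lengths L→4, V→4; new cluster LV
  updated: d(FR,LV)=29/2, d(IW,LV)=45/4, d(LV,N)=53/2
step 4: merge (IW,LV) at d=45/4; branch lengths IW→33/8, LV→13/8; new cluster ILVW
  updated: d(FR,ILVW)=107/8, d(ILVW,N)=49/2
step 5: merge (FR,ILVW) at d=107/8; branch lengths FR→99/16, ILVW→17/16; new cluster FILRVW
  updated: d(FILRVW,N)=23
step 6: merge (FILRVW,N) at d=23; branch lengths FILRVW→77/16, N→23/2; new cluster FILNRVW
final tree: (((F:1/2,R:1/2):99/16,((I:3/2,W:3/2):33/8,(L:4,V:4):13/8):17/16):77/16,N:23/2)
total length: 661/16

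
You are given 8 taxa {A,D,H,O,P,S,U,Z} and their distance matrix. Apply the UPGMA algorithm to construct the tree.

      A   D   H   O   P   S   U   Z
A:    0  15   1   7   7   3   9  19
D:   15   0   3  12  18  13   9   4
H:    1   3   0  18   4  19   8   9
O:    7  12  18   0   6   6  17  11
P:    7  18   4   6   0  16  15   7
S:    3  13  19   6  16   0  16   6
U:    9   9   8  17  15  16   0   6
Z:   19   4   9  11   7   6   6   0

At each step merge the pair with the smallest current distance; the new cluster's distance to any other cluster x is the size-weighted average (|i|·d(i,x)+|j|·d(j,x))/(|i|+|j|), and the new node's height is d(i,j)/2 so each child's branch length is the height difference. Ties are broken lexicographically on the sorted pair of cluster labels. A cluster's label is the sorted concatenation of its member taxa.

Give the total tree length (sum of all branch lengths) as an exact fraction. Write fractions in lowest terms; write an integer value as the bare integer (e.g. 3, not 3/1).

step 1: merge (A,H) at d=1; branch lengths A→1/2, H→1/2; new cluster AH
  updated: d(AH,D)=9, d(AH,O)=25/2, d(AH,P)=11/2, d(AH,S)=11, d(AH,U)=17/2, d(AH,Z)=14
step 2: merge (D,Z) at d=4; branch lengths D→2, Z→2; new cluster DZ
  updated: d(AH,DZ)=23/2, d(DZ,O)=23/2, d(DZ,P)=25/2, d(DZ,S)=19/2, d(DZ,U)=15/2
step 3: merge (AH,P) at d=11/2; branch lengths AH→9/4, P→11/4; new cluster AHP
  updated: d(AHP,DZ)=71/6, d(AHP,O)=31/3, d(AHP,S)=38/3, d(AHP,U)=32/3
step 4: merge (O,S) at d=6; branch lengths O→3, S→3; new cluster OS
  updated: d(AHP,OS)=23/2, d(DZ,OS)=21/2, d(OS,U)=33/2
step 5: merge (DZ,U) at d=15/2; branch lengths DZ→7/4, U→15/4; new cluster DUZ
  updated: d(AHP,DUZ)=103/9, d(DUZ,OS)=25/2
step 6: merge (AHP,DUZ) at d=103/9; branch lengths AHP→107/36, DUZ→71/36; new cluster ADHPUZ
  updated: d(ADHPUZ,OS)=12
step 7: merge (ADHPUZ,OS) at d=12; branch lengths ADHPUZ→5/18, OS→3; new cluster ADHOPSUZ
final tree: ((((A:1/2,H:1/2):9/4,P:11/4):107/36,((D:2,Z:2):7/4,U:15/4):71/36):5/18,(O:3,S:3):3)
total length: 535/18

535/18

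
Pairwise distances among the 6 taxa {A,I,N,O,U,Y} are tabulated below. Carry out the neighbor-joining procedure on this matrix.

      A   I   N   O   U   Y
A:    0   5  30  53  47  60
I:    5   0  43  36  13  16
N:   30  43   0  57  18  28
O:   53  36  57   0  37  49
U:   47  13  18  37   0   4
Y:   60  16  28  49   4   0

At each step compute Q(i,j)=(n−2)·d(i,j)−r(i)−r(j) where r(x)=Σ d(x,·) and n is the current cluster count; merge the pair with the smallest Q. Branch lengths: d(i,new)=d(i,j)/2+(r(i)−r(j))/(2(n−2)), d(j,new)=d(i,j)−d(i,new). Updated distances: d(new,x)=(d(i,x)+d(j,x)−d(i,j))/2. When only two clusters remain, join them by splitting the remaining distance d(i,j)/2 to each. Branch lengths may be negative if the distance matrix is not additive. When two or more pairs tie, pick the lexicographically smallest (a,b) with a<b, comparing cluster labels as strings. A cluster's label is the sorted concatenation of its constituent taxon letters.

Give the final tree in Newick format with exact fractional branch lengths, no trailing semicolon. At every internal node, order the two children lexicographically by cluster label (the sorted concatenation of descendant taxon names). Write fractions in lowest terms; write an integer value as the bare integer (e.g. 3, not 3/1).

iteration 1: select A,I (d=5, Q=-288); attach at lengths (51/4, -31/4); label the merged cluster AI
  updated: d(AI,N)=34, d(AI,O)=42, d(AI,U)=55/2, d(AI,Y)=71/2
iteration 2: select AI,O (d=42, Q=-198); attach at lengths (40/3, 86/3); label the merged cluster AIO
  updated: d(AIO,N)=49/2, d(AIO,U)=45/4, d(AIO,Y)=85/4
iteration 3: select AIO,N (d=49/2, Q=-157/2); attach at lengths (71/8, 125/8); label the merged cluster AINO
  updated: d(AINO,U)=19/8, d(AINO,Y)=99/8
iteration 4: select AINO,U (d=19/8, Q=-75/4); attach at lengths (43/8, -3); label the merged cluster AINOU
  updated: d(AINOU,Y)=7
iteration 5: select AINOU,Y (d=7); attach at lengths (7/2, 7/2); label the merged cluster AINOUY
final tree: (((((A:51/4,I:-31/4):40/3,O:86/3):71/8,N:125/8):43/8,U:-3):7/2,Y:7/2)
total length: 647/8

(((((A:51/4,I:-31/4):40/3,O:86/3):71/8,N:125/8):43/8,U:-3):7/2,Y:7/2)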